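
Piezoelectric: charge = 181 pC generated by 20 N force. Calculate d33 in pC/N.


d33 = 181 / 20 = 9.1 pC/N

9.1


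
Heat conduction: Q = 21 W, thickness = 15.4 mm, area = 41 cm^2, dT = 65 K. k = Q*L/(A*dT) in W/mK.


k = 21*15.4/1000/(41/10000*65) = 1.21 W/mK

1.21


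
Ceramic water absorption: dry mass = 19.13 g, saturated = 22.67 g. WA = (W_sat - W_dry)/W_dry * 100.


WA = (22.67 - 19.13) / 19.13 * 100 = 18.5%

18.5


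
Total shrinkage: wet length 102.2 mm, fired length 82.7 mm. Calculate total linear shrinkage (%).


TS = (102.2 - 82.7) / 102.2 * 100 = 19.08%

19.08


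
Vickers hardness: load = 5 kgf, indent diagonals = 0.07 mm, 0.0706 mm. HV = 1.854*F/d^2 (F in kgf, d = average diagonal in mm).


d_avg = (0.07+0.0706)/2 = 0.0703 mm
HV = 1.854*5/0.0703^2 = 1876

1876


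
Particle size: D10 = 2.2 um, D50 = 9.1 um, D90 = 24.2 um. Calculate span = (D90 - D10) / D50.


Span = (24.2 - 2.2) / 9.1 = 22.0 / 9.1 = 2.418

2.418


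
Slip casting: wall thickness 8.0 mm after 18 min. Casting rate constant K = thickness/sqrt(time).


K = 8.0 / sqrt(18) = 8.0 / 4.2426 = 1.886 mm/min^0.5

1.886


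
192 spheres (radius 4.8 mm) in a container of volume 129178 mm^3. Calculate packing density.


V_sphere = 4/3*pi*4.8^3 = 463.2467 mm^3
Total V = 192*463.2467 = 88943.3664 mm^3
PD = 88943.3664 / 129178 = 0.689

0.689


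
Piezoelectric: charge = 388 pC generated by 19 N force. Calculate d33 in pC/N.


d33 = 388 / 19 = 20.4 pC/N

20.4


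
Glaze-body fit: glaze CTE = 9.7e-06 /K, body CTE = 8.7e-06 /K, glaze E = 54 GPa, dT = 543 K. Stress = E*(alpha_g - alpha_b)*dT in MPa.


Stress = 54*1000*(9.7e-06 - 8.7e-06)*543 = 29.3 MPa

29.3


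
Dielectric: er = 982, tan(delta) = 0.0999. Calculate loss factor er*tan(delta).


Loss = 982 * 0.0999 = 98.102

98.102


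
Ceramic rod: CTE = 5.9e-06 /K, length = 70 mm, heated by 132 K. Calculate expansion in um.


dL = 5.9e-06 * 70 * 132 * 1000 = 54.516 um

54.516


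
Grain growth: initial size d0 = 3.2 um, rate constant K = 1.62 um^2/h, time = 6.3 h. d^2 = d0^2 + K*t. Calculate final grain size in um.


d^2 = 3.2^2 + 1.62*6.3 = 20.446
d = sqrt(20.446) = 4.52 um

4.52


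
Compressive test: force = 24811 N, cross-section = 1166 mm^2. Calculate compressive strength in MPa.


CS = 24811 / 1166 = 21.3 MPa

21.3


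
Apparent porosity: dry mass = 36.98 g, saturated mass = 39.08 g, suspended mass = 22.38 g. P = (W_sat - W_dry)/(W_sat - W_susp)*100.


P = (39.08 - 36.98) / (39.08 - 22.38) * 100 = 2.1 / 16.7 * 100 = 12.6%

12.6


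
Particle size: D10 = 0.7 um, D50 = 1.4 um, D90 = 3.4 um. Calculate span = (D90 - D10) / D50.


Span = (3.4 - 0.7) / 1.4 = 2.7 / 1.4 = 1.929

1.929


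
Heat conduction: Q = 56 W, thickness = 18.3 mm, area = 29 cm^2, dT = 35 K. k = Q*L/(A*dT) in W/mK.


k = 56*18.3/1000/(29/10000*35) = 10.1 W/mK

10.1


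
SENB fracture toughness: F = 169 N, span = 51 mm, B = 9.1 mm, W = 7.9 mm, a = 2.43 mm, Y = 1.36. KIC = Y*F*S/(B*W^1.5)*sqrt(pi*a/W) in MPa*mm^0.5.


KIC = 1.36*169*51/(9.1*7.9^1.5)*sqrt(pi*2.43/7.9) = 57.03

57.03


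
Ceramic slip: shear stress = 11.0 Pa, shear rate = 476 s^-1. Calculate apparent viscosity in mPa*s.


eta = tau/gamma * 1000 = 11.0/476 * 1000 = 23.1 mPa*s

23.1


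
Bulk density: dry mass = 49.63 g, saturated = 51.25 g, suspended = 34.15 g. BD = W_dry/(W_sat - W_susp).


BD = 49.63 / (51.25 - 34.15) = 49.63 / 17.1 = 2.902 g/cm^3

2.902


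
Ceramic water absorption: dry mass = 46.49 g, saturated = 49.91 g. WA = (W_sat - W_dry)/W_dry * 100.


WA = (49.91 - 46.49) / 46.49 * 100 = 7.36%

7.36


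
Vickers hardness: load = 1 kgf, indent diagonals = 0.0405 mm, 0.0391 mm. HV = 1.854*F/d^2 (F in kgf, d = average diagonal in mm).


d_avg = (0.0405+0.0391)/2 = 0.0398 mm
HV = 1.854*1/0.0398^2 = 1170

1170


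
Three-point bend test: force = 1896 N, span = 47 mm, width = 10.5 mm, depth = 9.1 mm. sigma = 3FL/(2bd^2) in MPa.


sigma = 3*1896*47/(2*10.5*9.1^2) = 153.7 MPa

153.7


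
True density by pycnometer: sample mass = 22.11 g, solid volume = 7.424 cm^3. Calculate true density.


TD = 22.11 / 7.424 = 2.978 g/cm^3

2.978


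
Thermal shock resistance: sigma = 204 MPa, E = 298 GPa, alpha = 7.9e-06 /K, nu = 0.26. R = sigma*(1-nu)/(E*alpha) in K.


R = 204*(1-0.26)/(298*1000*7.9e-06) = 64 K

64


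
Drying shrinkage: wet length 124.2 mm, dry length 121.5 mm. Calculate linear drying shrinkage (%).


DS = (124.2 - 121.5) / 124.2 * 100 = 2.17%

2.17


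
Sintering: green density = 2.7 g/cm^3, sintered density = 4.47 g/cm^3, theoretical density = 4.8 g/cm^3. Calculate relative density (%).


Relative = 4.47 / 4.8 * 100 = 93.1%

93.1


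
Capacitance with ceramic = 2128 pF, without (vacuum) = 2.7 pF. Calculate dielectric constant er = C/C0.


er = 2128 / 2.7 = 788.15

788.15


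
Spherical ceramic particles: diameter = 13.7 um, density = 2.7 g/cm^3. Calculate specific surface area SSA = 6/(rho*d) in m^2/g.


SSA = 6 / (2.7 * 13.7) = 0.162 m^2/g

0.162


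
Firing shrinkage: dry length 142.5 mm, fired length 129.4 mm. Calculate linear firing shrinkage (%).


FS = (142.5 - 129.4) / 142.5 * 100 = 9.19%

9.19


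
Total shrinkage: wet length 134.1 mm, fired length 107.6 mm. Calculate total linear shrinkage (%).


TS = (134.1 - 107.6) / 134.1 * 100 = 19.76%

19.76


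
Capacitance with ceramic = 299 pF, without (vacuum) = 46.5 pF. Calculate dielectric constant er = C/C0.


er = 299 / 46.5 = 6.43

6.43


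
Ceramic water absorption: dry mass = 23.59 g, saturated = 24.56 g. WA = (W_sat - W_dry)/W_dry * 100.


WA = (24.56 - 23.59) / 23.59 * 100 = 4.11%

4.11


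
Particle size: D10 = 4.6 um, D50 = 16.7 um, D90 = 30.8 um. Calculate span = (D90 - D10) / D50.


Span = (30.8 - 4.6) / 16.7 = 26.2 / 16.7 = 1.569

1.569


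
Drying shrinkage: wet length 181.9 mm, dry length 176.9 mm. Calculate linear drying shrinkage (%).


DS = (181.9 - 176.9) / 181.9 * 100 = 2.75%

2.75


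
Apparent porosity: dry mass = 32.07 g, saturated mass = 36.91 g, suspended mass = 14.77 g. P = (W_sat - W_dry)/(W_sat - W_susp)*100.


P = (36.91 - 32.07) / (36.91 - 14.77) * 100 = 4.84 / 22.14 * 100 = 21.9%

21.9


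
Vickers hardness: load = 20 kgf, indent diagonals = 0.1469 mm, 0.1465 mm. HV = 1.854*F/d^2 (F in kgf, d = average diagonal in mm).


d_avg = (0.1469+0.1465)/2 = 0.1467 mm
HV = 1.854*20/0.1467^2 = 1723

1723


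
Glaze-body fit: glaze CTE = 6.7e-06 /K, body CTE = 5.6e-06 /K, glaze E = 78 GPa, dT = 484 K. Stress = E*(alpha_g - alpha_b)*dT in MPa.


Stress = 78*1000*(6.7e-06 - 5.6e-06)*484 = 41.5 MPa

41.5


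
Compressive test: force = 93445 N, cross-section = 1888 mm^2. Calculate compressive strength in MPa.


CS = 93445 / 1888 = 49.5 MPa

49.5


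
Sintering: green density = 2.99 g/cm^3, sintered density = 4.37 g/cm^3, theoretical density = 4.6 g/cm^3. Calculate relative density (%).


Relative = 4.37 / 4.6 * 100 = 95.0%

95.0


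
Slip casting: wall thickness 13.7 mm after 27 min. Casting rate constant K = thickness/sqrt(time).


K = 13.7 / sqrt(27) = 13.7 / 5.1962 = 2.637 mm/min^0.5

2.637


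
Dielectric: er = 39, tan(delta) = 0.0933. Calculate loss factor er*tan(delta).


Loss = 39 * 0.0933 = 3.639

3.639


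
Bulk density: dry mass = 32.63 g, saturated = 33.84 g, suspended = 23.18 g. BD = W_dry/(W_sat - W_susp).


BD = 32.63 / (33.84 - 23.18) = 32.63 / 10.66 = 3.061 g/cm^3

3.061


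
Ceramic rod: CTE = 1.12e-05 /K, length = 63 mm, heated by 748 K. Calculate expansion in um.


dL = 1.12e-05 * 63 * 748 * 1000 = 527.789 um

527.789


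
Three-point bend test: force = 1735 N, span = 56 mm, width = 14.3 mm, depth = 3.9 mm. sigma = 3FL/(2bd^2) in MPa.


sigma = 3*1735*56/(2*14.3*3.9^2) = 670.1 MPa

670.1


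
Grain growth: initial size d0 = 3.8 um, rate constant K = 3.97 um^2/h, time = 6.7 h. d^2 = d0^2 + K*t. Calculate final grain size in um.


d^2 = 3.8^2 + 3.97*6.7 = 41.039
d = sqrt(41.039) = 6.41 um

6.41


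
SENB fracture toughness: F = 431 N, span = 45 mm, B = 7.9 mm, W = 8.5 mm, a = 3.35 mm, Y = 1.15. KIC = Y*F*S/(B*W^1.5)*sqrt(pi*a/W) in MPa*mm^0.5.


KIC = 1.15*431*45/(7.9*8.5^1.5)*sqrt(pi*3.35/8.5) = 126.77

126.77


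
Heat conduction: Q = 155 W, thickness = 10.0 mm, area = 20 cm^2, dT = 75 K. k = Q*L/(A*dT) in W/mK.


k = 155*10.0/1000/(20/10000*75) = 10.33 W/mK

10.33


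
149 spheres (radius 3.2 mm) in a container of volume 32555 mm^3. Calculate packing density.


V_sphere = 4/3*pi*3.2^3 = 137.2583 mm^3
Total V = 149*137.2583 = 20451.4867 mm^3
PD = 20451.4867 / 32555 = 0.628

0.628


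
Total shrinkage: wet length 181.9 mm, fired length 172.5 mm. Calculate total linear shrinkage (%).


TS = (181.9 - 172.5) / 181.9 * 100 = 5.17%

5.17


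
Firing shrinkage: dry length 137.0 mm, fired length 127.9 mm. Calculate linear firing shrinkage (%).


FS = (137.0 - 127.9) / 137.0 * 100 = 6.64%

6.64


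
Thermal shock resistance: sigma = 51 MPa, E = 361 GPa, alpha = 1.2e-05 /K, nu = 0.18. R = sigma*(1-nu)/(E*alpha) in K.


R = 51*(1-0.18)/(361*1000*1.2e-05) = 10 K

10


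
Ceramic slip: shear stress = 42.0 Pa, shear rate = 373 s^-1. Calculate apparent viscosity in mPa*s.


eta = tau/gamma * 1000 = 42.0/373 * 1000 = 112.6 mPa*s

112.6


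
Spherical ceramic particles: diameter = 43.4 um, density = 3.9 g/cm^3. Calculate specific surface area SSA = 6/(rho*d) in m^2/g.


SSA = 6 / (3.9 * 43.4) = 0.035 m^2/g

0.035


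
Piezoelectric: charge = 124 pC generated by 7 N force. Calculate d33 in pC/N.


d33 = 124 / 7 = 17.7 pC/N

17.7


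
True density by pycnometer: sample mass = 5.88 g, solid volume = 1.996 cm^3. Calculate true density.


TD = 5.88 / 1.996 = 2.946 g/cm^3

2.946


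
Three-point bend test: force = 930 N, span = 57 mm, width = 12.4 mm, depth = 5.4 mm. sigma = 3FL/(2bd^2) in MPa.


sigma = 3*930*57/(2*12.4*5.4^2) = 219.9 MPa

219.9


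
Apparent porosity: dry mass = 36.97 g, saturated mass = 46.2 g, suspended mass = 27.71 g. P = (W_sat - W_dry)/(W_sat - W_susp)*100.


P = (46.2 - 36.97) / (46.2 - 27.71) * 100 = 9.23 / 18.49 * 100 = 49.9%

49.9


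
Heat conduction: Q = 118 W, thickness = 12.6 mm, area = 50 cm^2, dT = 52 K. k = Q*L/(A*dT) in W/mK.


k = 118*12.6/1000/(50/10000*52) = 5.72 W/mK

5.72


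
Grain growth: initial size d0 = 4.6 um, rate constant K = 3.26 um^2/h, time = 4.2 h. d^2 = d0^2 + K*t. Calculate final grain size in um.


d^2 = 4.6^2 + 3.26*4.2 = 34.852
d = sqrt(34.852) = 5.9 um

5.9


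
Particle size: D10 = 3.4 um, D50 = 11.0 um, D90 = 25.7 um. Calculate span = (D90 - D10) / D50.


Span = (25.7 - 3.4) / 11.0 = 22.3 / 11.0 = 2.027

2.027


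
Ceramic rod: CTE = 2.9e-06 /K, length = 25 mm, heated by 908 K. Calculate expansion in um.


dL = 2.9e-06 * 25 * 908 * 1000 = 65.83 um

65.83


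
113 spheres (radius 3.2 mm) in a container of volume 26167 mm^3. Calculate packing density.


V_sphere = 4/3*pi*3.2^3 = 137.2583 mm^3
Total V = 113*137.2583 = 15510.1879 mm^3
PD = 15510.1879 / 26167 = 0.593

0.593


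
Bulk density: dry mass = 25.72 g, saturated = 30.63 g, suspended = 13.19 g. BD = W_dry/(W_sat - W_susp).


BD = 25.72 / (30.63 - 13.19) = 25.72 / 17.44 = 1.475 g/cm^3

1.475


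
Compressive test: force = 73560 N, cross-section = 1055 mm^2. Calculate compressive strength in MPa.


CS = 73560 / 1055 = 69.7 MPa

69.7


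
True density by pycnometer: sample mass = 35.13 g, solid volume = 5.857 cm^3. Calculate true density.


TD = 35.13 / 5.857 = 5.998 g/cm^3

5.998


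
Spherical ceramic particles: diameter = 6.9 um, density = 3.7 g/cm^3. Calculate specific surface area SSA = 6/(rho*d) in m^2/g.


SSA = 6 / (3.7 * 6.9) = 0.235 m^2/g

0.235


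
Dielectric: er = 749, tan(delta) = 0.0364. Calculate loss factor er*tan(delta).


Loss = 749 * 0.0364 = 27.264

27.264


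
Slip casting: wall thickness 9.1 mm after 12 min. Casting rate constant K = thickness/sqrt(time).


K = 9.1 / sqrt(12) = 9.1 / 3.4641 = 2.627 mm/min^0.5

2.627


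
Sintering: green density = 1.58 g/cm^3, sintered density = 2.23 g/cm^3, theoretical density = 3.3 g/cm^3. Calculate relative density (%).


Relative = 2.23 / 3.3 * 100 = 67.6%

67.6


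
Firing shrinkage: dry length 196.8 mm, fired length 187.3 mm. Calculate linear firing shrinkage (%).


FS = (196.8 - 187.3) / 196.8 * 100 = 4.83%

4.83


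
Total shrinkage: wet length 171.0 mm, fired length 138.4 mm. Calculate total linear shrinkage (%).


TS = (171.0 - 138.4) / 171.0 * 100 = 19.06%

19.06


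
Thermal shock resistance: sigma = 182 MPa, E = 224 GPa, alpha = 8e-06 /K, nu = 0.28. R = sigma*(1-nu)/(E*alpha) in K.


R = 182*(1-0.28)/(224*1000*8e-06) = 73 K

73


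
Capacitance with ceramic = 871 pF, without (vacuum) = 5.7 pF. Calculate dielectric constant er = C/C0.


er = 871 / 5.7 = 152.81

152.81


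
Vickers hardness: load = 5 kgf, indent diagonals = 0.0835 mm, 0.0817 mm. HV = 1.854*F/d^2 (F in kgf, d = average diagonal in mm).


d_avg = (0.0835+0.0817)/2 = 0.0826 mm
HV = 1.854*5/0.0826^2 = 1359

1359


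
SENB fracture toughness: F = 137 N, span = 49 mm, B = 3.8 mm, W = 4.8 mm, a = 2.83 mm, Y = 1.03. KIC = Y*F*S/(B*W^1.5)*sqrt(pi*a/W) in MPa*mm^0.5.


KIC = 1.03*137*49/(3.8*4.8^1.5)*sqrt(pi*2.83/4.8) = 235.48

235.48


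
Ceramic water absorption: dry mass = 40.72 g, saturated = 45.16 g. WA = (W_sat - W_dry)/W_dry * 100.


WA = (45.16 - 40.72) / 40.72 * 100 = 10.9%

10.9


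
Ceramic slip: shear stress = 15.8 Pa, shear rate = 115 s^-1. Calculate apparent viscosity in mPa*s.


eta = tau/gamma * 1000 = 15.8/115 * 1000 = 137.4 mPa*s

137.4


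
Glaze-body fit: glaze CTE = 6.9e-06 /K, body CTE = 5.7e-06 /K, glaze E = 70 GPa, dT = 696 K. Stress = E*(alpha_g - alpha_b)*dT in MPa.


Stress = 70*1000*(6.9e-06 - 5.7e-06)*696 = 58.5 MPa

58.5


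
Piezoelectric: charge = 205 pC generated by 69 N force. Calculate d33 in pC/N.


d33 = 205 / 69 = 3.0 pC/N

3.0


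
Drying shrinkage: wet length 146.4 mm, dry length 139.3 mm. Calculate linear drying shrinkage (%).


DS = (146.4 - 139.3) / 146.4 * 100 = 4.85%

4.85


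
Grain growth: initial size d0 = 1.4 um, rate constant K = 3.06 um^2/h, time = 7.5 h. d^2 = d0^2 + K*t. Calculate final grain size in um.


d^2 = 1.4^2 + 3.06*7.5 = 24.91
d = sqrt(24.91) = 4.99 um

4.99


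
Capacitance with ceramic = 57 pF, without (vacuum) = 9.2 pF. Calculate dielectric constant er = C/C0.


er = 57 / 9.2 = 6.2

6.2


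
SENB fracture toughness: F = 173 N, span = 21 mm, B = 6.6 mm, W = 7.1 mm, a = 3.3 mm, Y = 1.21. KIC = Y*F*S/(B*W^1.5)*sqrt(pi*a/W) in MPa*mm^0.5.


KIC = 1.21*173*21/(6.6*7.1^1.5)*sqrt(pi*3.3/7.1) = 42.54

42.54


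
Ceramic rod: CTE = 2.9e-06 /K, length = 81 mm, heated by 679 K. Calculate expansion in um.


dL = 2.9e-06 * 81 * 679 * 1000 = 159.497 um

159.497


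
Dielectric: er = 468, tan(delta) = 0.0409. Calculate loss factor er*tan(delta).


Loss = 468 * 0.0409 = 19.141

19.141


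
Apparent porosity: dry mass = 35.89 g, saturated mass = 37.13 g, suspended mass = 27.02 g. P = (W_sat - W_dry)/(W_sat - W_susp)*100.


P = (37.13 - 35.89) / (37.13 - 27.02) * 100 = 1.24 / 10.11 * 100 = 12.3%

12.3


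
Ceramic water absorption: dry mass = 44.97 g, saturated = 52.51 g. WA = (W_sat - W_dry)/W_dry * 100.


WA = (52.51 - 44.97) / 44.97 * 100 = 16.77%

16.77


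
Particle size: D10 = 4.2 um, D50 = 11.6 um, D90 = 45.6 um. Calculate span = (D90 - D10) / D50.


Span = (45.6 - 4.2) / 11.6 = 41.4 / 11.6 = 3.569

3.569


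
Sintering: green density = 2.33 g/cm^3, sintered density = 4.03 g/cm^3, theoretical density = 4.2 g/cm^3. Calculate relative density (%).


Relative = 4.03 / 4.2 * 100 = 96.0%

96.0


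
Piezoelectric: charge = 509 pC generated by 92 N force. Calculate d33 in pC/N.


d33 = 509 / 92 = 5.5 pC/N

5.5


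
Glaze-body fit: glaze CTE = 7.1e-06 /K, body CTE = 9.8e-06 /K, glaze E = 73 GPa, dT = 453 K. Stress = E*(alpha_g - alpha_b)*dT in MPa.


Stress = 73*1000*(7.1e-06 - 9.8e-06)*453 = -89.3 MPa

-89.3


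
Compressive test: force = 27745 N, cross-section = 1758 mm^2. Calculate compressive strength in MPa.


CS = 27745 / 1758 = 15.8 MPa

15.8


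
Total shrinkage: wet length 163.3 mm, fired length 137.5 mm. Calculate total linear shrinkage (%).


TS = (163.3 - 137.5) / 163.3 * 100 = 15.8%

15.8


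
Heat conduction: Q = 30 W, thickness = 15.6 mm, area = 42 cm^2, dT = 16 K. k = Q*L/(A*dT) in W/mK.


k = 30*15.6/1000/(42/10000*16) = 6.96 W/mK

6.96


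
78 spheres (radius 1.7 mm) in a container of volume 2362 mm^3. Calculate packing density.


V_sphere = 4/3*pi*1.7^3 = 20.5795 mm^3
Total V = 78*20.5795 = 1605.201 mm^3
PD = 1605.201 / 2362 = 0.68

0.68


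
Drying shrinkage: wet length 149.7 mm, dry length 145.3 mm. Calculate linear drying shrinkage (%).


DS = (149.7 - 145.3) / 149.7 * 100 = 2.94%

2.94


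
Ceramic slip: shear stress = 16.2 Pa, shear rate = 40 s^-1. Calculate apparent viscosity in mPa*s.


eta = tau/gamma * 1000 = 16.2/40 * 1000 = 405.0 mPa*s

405.0


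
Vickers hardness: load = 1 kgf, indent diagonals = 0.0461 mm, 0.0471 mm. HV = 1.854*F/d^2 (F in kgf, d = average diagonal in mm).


d_avg = (0.0461+0.0471)/2 = 0.0466 mm
HV = 1.854*1/0.0466^2 = 854

854


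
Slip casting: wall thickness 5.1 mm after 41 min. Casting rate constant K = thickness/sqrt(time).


K = 5.1 / sqrt(41) = 5.1 / 6.4031 = 0.796 mm/min^0.5

0.796


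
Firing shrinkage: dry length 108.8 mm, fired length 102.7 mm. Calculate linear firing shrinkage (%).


FS = (108.8 - 102.7) / 108.8 * 100 = 5.61%

5.61


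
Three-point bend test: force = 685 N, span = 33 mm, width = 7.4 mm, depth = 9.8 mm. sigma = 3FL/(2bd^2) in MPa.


sigma = 3*685*33/(2*7.4*9.8^2) = 47.7 MPa

47.7


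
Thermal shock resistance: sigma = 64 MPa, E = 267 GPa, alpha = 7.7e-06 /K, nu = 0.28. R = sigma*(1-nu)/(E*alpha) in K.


R = 64*(1-0.28)/(267*1000*7.7e-06) = 22 K

22


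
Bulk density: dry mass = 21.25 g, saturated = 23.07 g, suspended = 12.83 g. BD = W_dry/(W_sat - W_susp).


BD = 21.25 / (23.07 - 12.83) = 21.25 / 10.24 = 2.075 g/cm^3

2.075


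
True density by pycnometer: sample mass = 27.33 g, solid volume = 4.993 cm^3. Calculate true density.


TD = 27.33 / 4.993 = 5.474 g/cm^3

5.474


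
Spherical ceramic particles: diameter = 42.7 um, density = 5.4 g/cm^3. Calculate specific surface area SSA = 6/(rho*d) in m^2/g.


SSA = 6 / (5.4 * 42.7) = 0.026 m^2/g

0.026


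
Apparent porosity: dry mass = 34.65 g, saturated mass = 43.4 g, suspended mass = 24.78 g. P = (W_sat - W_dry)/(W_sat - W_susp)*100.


P = (43.4 - 34.65) / (43.4 - 24.78) * 100 = 8.75 / 18.62 * 100 = 47.0%

47.0


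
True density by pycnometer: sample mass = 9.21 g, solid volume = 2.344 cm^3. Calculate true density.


TD = 9.21 / 2.344 = 3.929 g/cm^3

3.929


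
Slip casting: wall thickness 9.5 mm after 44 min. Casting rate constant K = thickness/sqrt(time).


K = 9.5 / sqrt(44) = 9.5 / 6.6332 = 1.432 mm/min^0.5

1.432


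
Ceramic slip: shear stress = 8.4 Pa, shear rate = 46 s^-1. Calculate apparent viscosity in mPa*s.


eta = tau/gamma * 1000 = 8.4/46 * 1000 = 182.6 mPa*s

182.6


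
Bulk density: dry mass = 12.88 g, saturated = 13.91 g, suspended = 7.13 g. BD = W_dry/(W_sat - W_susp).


BD = 12.88 / (13.91 - 7.13) = 12.88 / 6.78 = 1.9 g/cm^3

1.9


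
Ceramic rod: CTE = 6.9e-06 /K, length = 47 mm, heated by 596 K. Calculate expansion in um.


dL = 6.9e-06 * 47 * 596 * 1000 = 193.283 um

193.283


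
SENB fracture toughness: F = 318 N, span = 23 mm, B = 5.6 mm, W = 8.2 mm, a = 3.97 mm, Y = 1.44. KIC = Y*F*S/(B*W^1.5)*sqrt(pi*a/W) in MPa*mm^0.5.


KIC = 1.44*318*23/(5.6*8.2^1.5)*sqrt(pi*3.97/8.2) = 98.78

98.78


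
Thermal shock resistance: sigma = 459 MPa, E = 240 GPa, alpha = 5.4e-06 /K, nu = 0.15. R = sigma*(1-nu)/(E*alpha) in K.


R = 459*(1-0.15)/(240*1000*5.4e-06) = 301 K

301


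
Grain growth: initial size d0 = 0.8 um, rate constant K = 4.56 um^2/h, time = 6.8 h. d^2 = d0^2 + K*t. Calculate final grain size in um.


d^2 = 0.8^2 + 4.56*6.8 = 31.648
d = sqrt(31.648) = 5.63 um

5.63


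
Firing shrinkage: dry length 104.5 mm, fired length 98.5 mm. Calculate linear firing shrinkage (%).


FS = (104.5 - 98.5) / 104.5 * 100 = 5.74%

5.74


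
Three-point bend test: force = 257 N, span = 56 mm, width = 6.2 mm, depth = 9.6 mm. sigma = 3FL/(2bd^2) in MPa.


sigma = 3*257*56/(2*6.2*9.6^2) = 37.8 MPa

37.8


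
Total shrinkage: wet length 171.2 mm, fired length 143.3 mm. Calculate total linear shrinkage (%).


TS = (171.2 - 143.3) / 171.2 * 100 = 16.3%

16.3


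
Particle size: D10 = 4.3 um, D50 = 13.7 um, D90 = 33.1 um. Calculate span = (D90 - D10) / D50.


Span = (33.1 - 4.3) / 13.7 = 28.8 / 13.7 = 2.102

2.102


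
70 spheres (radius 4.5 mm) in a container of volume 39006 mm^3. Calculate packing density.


V_sphere = 4/3*pi*4.5^3 = 381.7035 mm^3
Total V = 70*381.7035 = 26719.245 mm^3
PD = 26719.245 / 39006 = 0.685

0.685


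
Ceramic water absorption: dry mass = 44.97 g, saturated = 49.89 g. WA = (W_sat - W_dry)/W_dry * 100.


WA = (49.89 - 44.97) / 44.97 * 100 = 10.94%

10.94


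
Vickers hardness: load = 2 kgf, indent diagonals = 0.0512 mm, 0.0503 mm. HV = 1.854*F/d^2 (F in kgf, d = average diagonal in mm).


d_avg = (0.0512+0.0503)/2 = 0.05075 mm
HV = 1.854*2/0.05075^2 = 1440

1440


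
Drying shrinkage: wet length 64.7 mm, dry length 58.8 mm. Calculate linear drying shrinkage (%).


DS = (64.7 - 58.8) / 64.7 * 100 = 9.12%

9.12


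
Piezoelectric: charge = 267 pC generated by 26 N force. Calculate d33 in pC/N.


d33 = 267 / 26 = 10.3 pC/N

10.3


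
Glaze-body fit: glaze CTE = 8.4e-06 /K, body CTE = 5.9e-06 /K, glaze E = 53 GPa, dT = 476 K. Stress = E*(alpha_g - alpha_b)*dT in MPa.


Stress = 53*1000*(8.4e-06 - 5.9e-06)*476 = 63.1 MPa

63.1


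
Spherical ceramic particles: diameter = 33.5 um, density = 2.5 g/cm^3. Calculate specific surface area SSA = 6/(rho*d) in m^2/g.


SSA = 6 / (2.5 * 33.5) = 0.072 m^2/g

0.072


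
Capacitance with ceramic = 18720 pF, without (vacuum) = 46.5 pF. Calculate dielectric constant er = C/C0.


er = 18720 / 46.5 = 402.58

402.58


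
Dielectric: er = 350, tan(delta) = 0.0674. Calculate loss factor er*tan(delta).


Loss = 350 * 0.0674 = 23.59

23.59


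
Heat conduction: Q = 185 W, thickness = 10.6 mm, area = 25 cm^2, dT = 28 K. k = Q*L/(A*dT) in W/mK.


k = 185*10.6/1000/(25/10000*28) = 28.01 W/mK

28.01


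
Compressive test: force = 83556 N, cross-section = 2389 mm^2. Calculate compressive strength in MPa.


CS = 83556 / 2389 = 35.0 MPa

35.0


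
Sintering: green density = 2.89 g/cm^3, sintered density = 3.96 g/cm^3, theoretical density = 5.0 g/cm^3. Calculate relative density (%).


Relative = 3.96 / 5.0 * 100 = 79.2%

79.2


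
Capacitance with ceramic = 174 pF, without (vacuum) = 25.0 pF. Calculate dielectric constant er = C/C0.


er = 174 / 25.0 = 6.96

6.96


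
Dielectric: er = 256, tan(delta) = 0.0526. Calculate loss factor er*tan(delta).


Loss = 256 * 0.0526 = 13.466

13.466


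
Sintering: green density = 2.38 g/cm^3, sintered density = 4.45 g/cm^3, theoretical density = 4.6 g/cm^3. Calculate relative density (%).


Relative = 4.45 / 4.6 * 100 = 96.7%

96.7


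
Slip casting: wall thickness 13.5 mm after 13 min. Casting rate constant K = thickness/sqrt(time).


K = 13.5 / sqrt(13) = 13.5 / 3.6056 = 3.744 mm/min^0.5

3.744


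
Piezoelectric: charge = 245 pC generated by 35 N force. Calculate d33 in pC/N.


d33 = 245 / 35 = 7.0 pC/N

7.0


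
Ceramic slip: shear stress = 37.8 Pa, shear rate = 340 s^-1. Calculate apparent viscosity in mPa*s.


eta = tau/gamma * 1000 = 37.8/340 * 1000 = 111.2 mPa*s

111.2


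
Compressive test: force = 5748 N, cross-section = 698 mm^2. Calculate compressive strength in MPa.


CS = 5748 / 698 = 8.2 MPa

8.2


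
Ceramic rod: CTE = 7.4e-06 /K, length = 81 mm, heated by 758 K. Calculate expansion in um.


dL = 7.4e-06 * 81 * 758 * 1000 = 454.345 um

454.345


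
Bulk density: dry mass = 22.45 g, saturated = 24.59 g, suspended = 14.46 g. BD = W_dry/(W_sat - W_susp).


BD = 22.45 / (24.59 - 14.46) = 22.45 / 10.13 = 2.216 g/cm^3

2.216


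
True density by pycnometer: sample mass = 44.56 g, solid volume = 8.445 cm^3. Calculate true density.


TD = 44.56 / 8.445 = 5.276 g/cm^3

5.276


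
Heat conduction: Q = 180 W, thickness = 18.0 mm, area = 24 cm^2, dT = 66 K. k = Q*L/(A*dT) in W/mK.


k = 180*18.0/1000/(24/10000*66) = 20.45 W/mK

20.45


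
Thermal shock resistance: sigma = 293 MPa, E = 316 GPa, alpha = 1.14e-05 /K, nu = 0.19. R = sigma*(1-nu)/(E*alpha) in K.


R = 293*(1-0.19)/(316*1000*1.14e-05) = 66 K

66


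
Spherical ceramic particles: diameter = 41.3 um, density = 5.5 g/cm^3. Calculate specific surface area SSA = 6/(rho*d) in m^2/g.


SSA = 6 / (5.5 * 41.3) = 0.026 m^2/g

0.026


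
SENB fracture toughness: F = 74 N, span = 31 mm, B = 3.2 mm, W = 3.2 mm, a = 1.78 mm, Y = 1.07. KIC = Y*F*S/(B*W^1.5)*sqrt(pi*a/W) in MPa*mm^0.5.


KIC = 1.07*74*31/(3.2*3.2^1.5)*sqrt(pi*1.78/3.2) = 177.14

177.14


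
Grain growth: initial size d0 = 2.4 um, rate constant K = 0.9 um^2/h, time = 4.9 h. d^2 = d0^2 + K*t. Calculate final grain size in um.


d^2 = 2.4^2 + 0.9*4.9 = 10.17
d = sqrt(10.17) = 3.19 um

3.19


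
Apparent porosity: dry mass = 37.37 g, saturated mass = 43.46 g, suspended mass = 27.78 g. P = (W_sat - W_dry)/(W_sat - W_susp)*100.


P = (43.46 - 37.37) / (43.46 - 27.78) * 100 = 6.09 / 15.68 * 100 = 38.8%

38.8


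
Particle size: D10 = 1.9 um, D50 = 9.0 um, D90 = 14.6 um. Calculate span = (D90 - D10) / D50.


Span = (14.6 - 1.9) / 9.0 = 12.7 / 9.0 = 1.411

1.411


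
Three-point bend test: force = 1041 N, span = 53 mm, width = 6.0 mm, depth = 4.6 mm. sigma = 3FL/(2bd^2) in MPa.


sigma = 3*1041*53/(2*6.0*4.6^2) = 651.9 MPa

651.9


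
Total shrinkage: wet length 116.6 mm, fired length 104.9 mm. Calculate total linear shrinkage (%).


TS = (116.6 - 104.9) / 116.6 * 100 = 10.03%

10.03


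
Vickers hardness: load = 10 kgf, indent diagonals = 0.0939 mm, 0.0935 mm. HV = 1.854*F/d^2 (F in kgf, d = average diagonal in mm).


d_avg = (0.0939+0.0935)/2 = 0.0937 mm
HV = 1.854*10/0.0937^2 = 2112

2112


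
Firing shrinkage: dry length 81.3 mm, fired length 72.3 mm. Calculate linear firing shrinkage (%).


FS = (81.3 - 72.3) / 81.3 * 100 = 11.07%

11.07


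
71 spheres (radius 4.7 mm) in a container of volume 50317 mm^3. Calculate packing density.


V_sphere = 4/3*pi*4.7^3 = 434.8928 mm^3
Total V = 71*434.8928 = 30877.3888 mm^3
PD = 30877.3888 / 50317 = 0.614

0.614


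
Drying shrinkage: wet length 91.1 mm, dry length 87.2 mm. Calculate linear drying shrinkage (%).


DS = (91.1 - 87.2) / 91.1 * 100 = 4.28%

4.28


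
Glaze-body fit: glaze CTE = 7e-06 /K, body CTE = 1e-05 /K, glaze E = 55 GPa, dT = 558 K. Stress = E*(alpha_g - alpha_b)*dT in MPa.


Stress = 55*1000*(7e-06 - 1e-05)*558 = -92.1 MPa

-92.1


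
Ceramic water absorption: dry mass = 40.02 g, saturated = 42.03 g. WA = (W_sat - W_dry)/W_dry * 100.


WA = (42.03 - 40.02) / 40.02 * 100 = 5.02%

5.02


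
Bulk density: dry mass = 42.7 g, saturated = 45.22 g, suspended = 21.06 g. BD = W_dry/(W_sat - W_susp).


BD = 42.7 / (45.22 - 21.06) = 42.7 / 24.16 = 1.767 g/cm^3

1.767


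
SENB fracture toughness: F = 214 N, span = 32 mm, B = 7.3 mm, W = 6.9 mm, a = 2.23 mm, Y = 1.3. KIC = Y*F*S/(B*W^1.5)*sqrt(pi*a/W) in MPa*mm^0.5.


KIC = 1.3*214*32/(7.3*6.9^1.5)*sqrt(pi*2.23/6.9) = 67.8

67.8


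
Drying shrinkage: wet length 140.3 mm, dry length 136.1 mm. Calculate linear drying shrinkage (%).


DS = (140.3 - 136.1) / 140.3 * 100 = 2.99%

2.99


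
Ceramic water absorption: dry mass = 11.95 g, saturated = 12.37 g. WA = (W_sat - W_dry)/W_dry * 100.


WA = (12.37 - 11.95) / 11.95 * 100 = 3.51%

3.51


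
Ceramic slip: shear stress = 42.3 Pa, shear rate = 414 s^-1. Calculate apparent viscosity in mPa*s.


eta = tau/gamma * 1000 = 42.3/414 * 1000 = 102.2 mPa*s

102.2


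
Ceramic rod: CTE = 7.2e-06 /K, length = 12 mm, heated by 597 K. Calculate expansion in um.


dL = 7.2e-06 * 12 * 597 * 1000 = 51.581 um

51.581


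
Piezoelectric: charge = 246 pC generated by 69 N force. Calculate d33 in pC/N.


d33 = 246 / 69 = 3.6 pC/N

3.6


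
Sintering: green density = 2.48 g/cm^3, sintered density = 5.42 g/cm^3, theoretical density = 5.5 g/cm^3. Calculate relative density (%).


Relative = 5.42 / 5.5 * 100 = 98.5%

98.5


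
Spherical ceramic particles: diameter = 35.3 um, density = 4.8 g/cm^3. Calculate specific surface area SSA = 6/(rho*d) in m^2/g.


SSA = 6 / (4.8 * 35.3) = 0.035 m^2/g

0.035


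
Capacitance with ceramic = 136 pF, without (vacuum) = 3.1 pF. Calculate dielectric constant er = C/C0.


er = 136 / 3.1 = 43.87

43.87


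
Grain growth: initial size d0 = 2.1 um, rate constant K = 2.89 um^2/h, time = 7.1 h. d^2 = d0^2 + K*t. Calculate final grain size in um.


d^2 = 2.1^2 + 2.89*7.1 = 24.929
d = sqrt(24.929) = 4.99 um

4.99


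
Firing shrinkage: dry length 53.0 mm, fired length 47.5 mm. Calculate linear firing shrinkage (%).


FS = (53.0 - 47.5) / 53.0 * 100 = 10.38%

10.38


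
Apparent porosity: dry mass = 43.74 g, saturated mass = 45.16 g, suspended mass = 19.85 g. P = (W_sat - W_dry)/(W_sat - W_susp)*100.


P = (45.16 - 43.74) / (45.16 - 19.85) * 100 = 1.42 / 25.31 * 100 = 5.6%

5.6


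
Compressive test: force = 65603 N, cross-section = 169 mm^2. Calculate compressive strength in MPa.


CS = 65603 / 169 = 388.2 MPa

388.2


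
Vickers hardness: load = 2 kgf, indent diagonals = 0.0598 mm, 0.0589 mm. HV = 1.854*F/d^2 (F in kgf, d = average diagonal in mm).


d_avg = (0.0598+0.0589)/2 = 0.05935 mm
HV = 1.854*2/0.05935^2 = 1053

1053


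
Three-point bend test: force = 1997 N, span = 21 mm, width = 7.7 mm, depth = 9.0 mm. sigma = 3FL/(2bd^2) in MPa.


sigma = 3*1997*21/(2*7.7*9.0^2) = 100.9 MPa

100.9


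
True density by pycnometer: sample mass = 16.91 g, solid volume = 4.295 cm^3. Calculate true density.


TD = 16.91 / 4.295 = 3.937 g/cm^3

3.937


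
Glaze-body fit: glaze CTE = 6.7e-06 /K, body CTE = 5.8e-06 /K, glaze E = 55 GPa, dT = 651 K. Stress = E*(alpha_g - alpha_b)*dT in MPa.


Stress = 55*1000*(6.7e-06 - 5.8e-06)*651 = 32.2 MPa

32.2


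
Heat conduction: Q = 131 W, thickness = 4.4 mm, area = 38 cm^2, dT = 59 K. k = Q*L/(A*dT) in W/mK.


k = 131*4.4/1000/(38/10000*59) = 2.57 W/mK

2.57


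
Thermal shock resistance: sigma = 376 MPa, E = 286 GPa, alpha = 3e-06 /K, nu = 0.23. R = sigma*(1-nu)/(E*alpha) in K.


R = 376*(1-0.23)/(286*1000*3e-06) = 337 K

337


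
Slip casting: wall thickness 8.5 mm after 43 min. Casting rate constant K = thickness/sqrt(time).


K = 8.5 / sqrt(43) = 8.5 / 6.5574 = 1.296 mm/min^0.5

1.296


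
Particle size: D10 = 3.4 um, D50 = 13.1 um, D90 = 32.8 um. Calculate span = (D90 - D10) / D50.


Span = (32.8 - 3.4) / 13.1 = 29.4 / 13.1 = 2.244

2.244


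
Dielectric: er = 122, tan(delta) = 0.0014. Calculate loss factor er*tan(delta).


Loss = 122 * 0.0014 = 0.171

0.171


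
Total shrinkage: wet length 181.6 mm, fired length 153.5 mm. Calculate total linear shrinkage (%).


TS = (181.6 - 153.5) / 181.6 * 100 = 15.47%

15.47


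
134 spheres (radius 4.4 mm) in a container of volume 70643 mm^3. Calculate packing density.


V_sphere = 4/3*pi*4.4^3 = 356.8179 mm^3
Total V = 134*356.8179 = 47813.5986 mm^3
PD = 47813.5986 / 70643 = 0.677

0.677


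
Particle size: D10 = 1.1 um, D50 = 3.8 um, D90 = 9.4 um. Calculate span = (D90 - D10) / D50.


Span = (9.4 - 1.1) / 3.8 = 8.3 / 3.8 = 2.184

2.184


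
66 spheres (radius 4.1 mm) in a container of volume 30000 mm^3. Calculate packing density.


V_sphere = 4/3*pi*4.1^3 = 288.6956 mm^3
Total V = 66*288.6956 = 19053.9096 mm^3
PD = 19053.9096 / 30000 = 0.635

0.635


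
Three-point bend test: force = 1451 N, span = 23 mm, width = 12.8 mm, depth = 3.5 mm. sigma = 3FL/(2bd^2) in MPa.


sigma = 3*1451*23/(2*12.8*3.5^2) = 319.3 MPa

319.3


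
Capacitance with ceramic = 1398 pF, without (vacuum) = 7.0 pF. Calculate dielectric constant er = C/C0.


er = 1398 / 7.0 = 199.71

199.71


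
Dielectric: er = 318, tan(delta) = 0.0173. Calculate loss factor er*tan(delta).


Loss = 318 * 0.0173 = 5.501

5.501


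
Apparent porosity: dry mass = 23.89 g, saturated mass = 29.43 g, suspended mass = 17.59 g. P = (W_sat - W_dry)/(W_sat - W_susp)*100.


P = (29.43 - 23.89) / (29.43 - 17.59) * 100 = 5.54 / 11.84 * 100 = 46.8%

46.8


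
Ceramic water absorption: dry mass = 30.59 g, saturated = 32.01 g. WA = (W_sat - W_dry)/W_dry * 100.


WA = (32.01 - 30.59) / 30.59 * 100 = 4.64%

4.64


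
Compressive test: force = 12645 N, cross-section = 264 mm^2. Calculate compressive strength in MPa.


CS = 12645 / 264 = 47.9 MPa

47.9


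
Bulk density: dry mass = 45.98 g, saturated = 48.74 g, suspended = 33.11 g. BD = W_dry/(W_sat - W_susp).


BD = 45.98 / (48.74 - 33.11) = 45.98 / 15.63 = 2.942 g/cm^3

2.942


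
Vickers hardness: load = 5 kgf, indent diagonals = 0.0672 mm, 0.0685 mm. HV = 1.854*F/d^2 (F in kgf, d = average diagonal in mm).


d_avg = (0.0672+0.0685)/2 = 0.06785 mm
HV = 1.854*5/0.06785^2 = 2014

2014


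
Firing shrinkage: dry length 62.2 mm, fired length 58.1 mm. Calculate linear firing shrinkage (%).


FS = (62.2 - 58.1) / 62.2 * 100 = 6.59%

6.59


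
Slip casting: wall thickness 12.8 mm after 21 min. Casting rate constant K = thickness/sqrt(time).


K = 12.8 / sqrt(21) = 12.8 / 4.5826 = 2.793 mm/min^0.5

2.793


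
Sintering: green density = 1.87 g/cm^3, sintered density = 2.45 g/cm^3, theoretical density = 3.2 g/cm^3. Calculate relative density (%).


Relative = 2.45 / 3.2 * 100 = 76.6%

76.6


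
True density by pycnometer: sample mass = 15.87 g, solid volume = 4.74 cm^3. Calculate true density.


TD = 15.87 / 4.74 = 3.348 g/cm^3

3.348


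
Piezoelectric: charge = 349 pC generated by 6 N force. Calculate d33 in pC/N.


d33 = 349 / 6 = 58.2 pC/N

58.2


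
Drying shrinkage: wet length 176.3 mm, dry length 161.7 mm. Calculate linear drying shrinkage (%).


DS = (176.3 - 161.7) / 176.3 * 100 = 8.28%

8.28


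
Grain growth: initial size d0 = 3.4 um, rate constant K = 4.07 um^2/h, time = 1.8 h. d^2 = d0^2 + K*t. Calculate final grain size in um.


d^2 = 3.4^2 + 4.07*1.8 = 18.886
d = sqrt(18.886) = 4.35 um

4.35


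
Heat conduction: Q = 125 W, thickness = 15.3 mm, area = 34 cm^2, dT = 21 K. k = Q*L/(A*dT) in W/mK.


k = 125*15.3/1000/(34/10000*21) = 26.79 W/mK

26.79


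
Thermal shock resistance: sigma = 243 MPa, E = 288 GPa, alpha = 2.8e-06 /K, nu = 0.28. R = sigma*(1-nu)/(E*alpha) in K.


R = 243*(1-0.28)/(288*1000*2.8e-06) = 217 K

217


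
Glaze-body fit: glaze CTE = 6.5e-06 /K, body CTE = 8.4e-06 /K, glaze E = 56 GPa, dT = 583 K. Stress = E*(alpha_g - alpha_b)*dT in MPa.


Stress = 56*1000*(6.5e-06 - 8.4e-06)*583 = -62.0 MPa

-62.0


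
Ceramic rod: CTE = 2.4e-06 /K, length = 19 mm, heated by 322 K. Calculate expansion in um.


dL = 2.4e-06 * 19 * 322 * 1000 = 14.683 um

14.683


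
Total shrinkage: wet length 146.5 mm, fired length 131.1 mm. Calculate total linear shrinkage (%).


TS = (146.5 - 131.1) / 146.5 * 100 = 10.51%

10.51


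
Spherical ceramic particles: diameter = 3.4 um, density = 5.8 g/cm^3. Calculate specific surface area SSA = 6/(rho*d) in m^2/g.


SSA = 6 / (5.8 * 3.4) = 0.304 m^2/g

0.304


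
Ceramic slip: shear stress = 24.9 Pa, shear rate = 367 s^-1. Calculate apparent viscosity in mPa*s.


eta = tau/gamma * 1000 = 24.9/367 * 1000 = 67.8 mPa*s

67.8


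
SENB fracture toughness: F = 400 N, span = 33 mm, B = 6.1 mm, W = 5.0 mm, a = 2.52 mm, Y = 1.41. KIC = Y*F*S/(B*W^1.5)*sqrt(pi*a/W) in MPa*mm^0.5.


KIC = 1.41*400*33/(6.1*5.0^1.5)*sqrt(pi*2.52/5.0) = 343.4

343.4


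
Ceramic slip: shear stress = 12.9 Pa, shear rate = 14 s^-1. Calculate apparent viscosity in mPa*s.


eta = tau/gamma * 1000 = 12.9/14 * 1000 = 921.4 mPa*s

921.4


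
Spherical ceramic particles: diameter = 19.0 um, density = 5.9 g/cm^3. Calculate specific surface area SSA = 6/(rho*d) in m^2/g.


SSA = 6 / (5.9 * 19.0) = 0.054 m^2/g

0.054


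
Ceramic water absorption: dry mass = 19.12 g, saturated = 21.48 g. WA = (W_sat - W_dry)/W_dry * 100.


WA = (21.48 - 19.12) / 19.12 * 100 = 12.34%

12.34


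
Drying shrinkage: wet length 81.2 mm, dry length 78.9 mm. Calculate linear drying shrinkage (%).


DS = (81.2 - 78.9) / 81.2 * 100 = 2.83%

2.83


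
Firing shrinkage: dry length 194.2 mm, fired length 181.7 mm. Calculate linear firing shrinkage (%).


FS = (194.2 - 181.7) / 194.2 * 100 = 6.44%

6.44


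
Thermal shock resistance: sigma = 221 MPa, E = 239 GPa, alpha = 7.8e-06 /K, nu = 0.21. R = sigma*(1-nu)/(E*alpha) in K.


R = 221*(1-0.21)/(239*1000*7.8e-06) = 94 K

94


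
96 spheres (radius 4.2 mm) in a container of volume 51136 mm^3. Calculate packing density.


V_sphere = 4/3*pi*4.2^3 = 310.3391 mm^3
Total V = 96*310.3391 = 29792.5536 mm^3
PD = 29792.5536 / 51136 = 0.583

0.583


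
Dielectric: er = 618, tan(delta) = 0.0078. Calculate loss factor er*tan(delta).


Loss = 618 * 0.0078 = 4.82

4.82


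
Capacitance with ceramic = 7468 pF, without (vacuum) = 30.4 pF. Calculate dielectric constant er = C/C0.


er = 7468 / 30.4 = 245.66

245.66


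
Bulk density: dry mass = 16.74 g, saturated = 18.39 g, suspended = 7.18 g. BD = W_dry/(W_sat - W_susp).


BD = 16.74 / (18.39 - 7.18) = 16.74 / 11.21 = 1.493 g/cm^3

1.493


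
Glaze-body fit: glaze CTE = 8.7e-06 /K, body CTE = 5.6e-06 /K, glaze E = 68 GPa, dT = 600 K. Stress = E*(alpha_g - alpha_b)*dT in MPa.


Stress = 68*1000*(8.7e-06 - 5.6e-06)*600 = 126.5 MPa

126.5


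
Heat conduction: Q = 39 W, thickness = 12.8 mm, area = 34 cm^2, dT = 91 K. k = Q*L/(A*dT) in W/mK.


k = 39*12.8/1000/(34/10000*91) = 1.61 W/mK

1.61


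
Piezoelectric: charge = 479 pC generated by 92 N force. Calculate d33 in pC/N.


d33 = 479 / 92 = 5.2 pC/N

5.2


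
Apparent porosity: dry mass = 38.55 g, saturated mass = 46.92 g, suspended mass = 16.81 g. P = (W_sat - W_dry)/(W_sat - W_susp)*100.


P = (46.92 - 38.55) / (46.92 - 16.81) * 100 = 8.37 / 30.11 * 100 = 27.8%

27.8


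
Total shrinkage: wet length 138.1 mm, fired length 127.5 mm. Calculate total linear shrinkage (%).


TS = (138.1 - 127.5) / 138.1 * 100 = 7.68%

7.68


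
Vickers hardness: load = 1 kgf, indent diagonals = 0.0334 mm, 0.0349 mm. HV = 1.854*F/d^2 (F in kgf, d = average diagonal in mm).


d_avg = (0.0334+0.0349)/2 = 0.03415 mm
HV = 1.854*1/0.03415^2 = 1590

1590


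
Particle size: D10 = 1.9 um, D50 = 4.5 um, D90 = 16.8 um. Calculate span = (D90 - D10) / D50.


Span = (16.8 - 1.9) / 4.5 = 14.9 / 4.5 = 3.311

3.311


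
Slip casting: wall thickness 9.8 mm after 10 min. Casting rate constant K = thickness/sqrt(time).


K = 9.8 / sqrt(10) = 9.8 / 3.1623 = 3.099 mm/min^0.5

3.099


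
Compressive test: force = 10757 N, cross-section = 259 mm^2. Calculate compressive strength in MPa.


CS = 10757 / 259 = 41.5 MPa

41.5
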